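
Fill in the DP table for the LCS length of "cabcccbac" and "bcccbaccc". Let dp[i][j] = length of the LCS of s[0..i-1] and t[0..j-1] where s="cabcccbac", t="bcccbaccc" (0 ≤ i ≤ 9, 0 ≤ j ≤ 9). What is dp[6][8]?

   ''  b  c  c  c  b  a  c  c  c
''  0  0  0  0  0  0  0  0  0  0
 c  0  0  1  1  1  1  1  1  1  1
 a  0  0  1  1  1  1  2  2  2  2
 b  0  1  1  1  1  2  2  2  2  2
 c  0  1  2  2  2  2  2  3  3  3
 c  0  1  2  3  3  3  3  3  4  4
 c  0  1  2  3  4  4  4  4  4  5
 b  0  1  2  3  4  5  5  5  5  5
 a  0  1  2  3  4  5  6  6  6  6
 c  0  1  2  3  4  5  6  7  7  7

4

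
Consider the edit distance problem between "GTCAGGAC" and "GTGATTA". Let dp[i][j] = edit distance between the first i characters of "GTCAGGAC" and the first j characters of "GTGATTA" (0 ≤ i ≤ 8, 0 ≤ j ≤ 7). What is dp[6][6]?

   ''  G  T  G  A  T  T  A
''  0  1  2  3  4  5  6  7
 G  1  0  1  2  3  4  5  6
 T  2  1  0  1  2  3  4  5
 C  3  2  1  1  2  3  4  5
 A  4  3  2  2  1  2  3  4
 G  5  4  3  2  2  2  3  4
 G  6  5  4  3  3  3  3  4
 A  7  6  5  4  3  4  4  3
 C  8  7  6  5  4  4  5  4

3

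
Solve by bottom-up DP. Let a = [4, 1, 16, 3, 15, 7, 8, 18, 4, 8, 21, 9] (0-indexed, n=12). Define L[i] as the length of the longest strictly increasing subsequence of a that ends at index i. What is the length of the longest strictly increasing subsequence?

6

   i    0    1    2    3    4    5    6    7    8    9   10   11
a[i]    4    1   16    3   15    7    8   18    4    8   21    9
L[i]    1    1    2    2    3    3    4    5    3    4    6    5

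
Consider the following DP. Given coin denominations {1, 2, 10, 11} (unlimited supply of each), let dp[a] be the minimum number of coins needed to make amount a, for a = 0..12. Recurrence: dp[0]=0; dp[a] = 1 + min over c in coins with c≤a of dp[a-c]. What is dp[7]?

 a  0  1  2  3  4  5  6  7  8  9 10 11 12
dp  0  1  1  2  2  3  3  4  4  5  1  1  2

4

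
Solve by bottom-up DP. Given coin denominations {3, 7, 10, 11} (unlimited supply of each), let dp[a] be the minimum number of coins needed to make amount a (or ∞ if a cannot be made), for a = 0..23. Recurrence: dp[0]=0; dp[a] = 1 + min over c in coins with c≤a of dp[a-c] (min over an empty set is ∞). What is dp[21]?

 a  0  1  2  3  4  5  6  7  8  9 10 11 12 13 14 15 16 17 18 19 20 21 22 23
dp  0  -  -  1  -  -  2  1  -  3  1  1  4  2  2  5  3  2  2  4  2  2  2  3
(- denotes ∞ / unreachable)

2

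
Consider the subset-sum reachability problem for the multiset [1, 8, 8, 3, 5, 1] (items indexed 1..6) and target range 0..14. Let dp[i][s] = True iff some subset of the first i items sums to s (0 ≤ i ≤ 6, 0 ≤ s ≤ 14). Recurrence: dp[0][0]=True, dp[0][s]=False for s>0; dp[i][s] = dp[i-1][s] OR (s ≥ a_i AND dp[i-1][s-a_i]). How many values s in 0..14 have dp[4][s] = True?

8

i\s   0   1   2   3   4   5   6   7   8   9  10  11  12  13  14
  0   T   F   F   F   F   F   F   F   F   F   F   F   F   F   F
  1   T   T   F   F   F   F   F   F   F   F   F   F   F   F   F
  2   T   T   F   F   F   F   F   F   T   T   F   F   F   F   F
  3   T   T   F   F   F   F   F   F   T   T   F   F   F   F   F
  4   T   T   F   T   T   F   F   F   T   T   F   T   T   F   F
  5   T   T   F   T   T   T   T   F   T   T   F   T   T   T   T
  6   T   T   T   T   T   T   T   T   T   T   T   T   T   T   T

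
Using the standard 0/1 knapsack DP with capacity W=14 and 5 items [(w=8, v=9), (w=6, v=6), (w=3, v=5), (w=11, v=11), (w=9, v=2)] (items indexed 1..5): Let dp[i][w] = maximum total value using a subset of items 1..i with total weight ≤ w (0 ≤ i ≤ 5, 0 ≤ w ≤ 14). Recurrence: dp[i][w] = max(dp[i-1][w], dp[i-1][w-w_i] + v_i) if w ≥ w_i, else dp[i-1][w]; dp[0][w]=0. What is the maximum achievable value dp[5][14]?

16

i\w   0   1   2   3   4   5   6   7   8   9  10  11  12  13  14
  0   0   0   0   0   0   0   0   0   0   0   0   0   0   0   0
  1   0   0   0   0   0   0   0   0   9   9   9   9   9   9   9
  2   0   0   0   0   0   0   6   6   9   9   9   9   9   9  15
  3   0   0   0   5   5   5   6   6   9  11  11  14  14  14  15
  4   0   0   0   5   5   5   6   6   9  11  11  14  14  14  16
  5   0   0   0   5   5   5   6   6   9  11  11  14  14  14  16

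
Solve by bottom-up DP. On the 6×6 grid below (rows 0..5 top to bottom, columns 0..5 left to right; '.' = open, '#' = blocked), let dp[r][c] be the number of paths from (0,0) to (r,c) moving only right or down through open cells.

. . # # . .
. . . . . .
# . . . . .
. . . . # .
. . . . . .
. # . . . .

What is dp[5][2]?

r\c   0   1   2   3   4   5
  0   1   1   0   0   0   0
  1   1   2   2   2   2   2
  2   0   2   4   6   8  10
  3   0   2   6  12   0  10
  4   0   2   8  20  20  30
  5   0   0   8  28  48  78

8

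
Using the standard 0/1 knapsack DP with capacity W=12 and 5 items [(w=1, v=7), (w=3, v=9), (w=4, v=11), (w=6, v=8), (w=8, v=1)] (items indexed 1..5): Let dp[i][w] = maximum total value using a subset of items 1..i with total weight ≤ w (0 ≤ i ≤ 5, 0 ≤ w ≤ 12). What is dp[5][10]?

27

i\w   0   1   2   3   4   5   6   7   8   9  10  11  12
  0   0   0   0   0   0   0   0   0   0   0   0   0   0
  1   0   7   7   7   7   7   7   7   7   7   7   7   7
  2   0   7   7   9  16  16  16  16  16  16  16  16  16
  3   0   7   7   9  16  18  18  20  27  27  27  27  27
  4   0   7   7   9  16  18  18  20  27  27  27  27  27
  5   0   7   7   9  16  18  18  20  27  27  27  27  27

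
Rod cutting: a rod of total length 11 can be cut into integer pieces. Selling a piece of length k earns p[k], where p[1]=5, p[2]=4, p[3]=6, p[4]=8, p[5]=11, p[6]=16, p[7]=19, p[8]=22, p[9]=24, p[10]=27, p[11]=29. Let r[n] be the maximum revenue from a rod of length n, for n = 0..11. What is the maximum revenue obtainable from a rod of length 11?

55

   n    0    1    2    3    4    5    6    7    8    9   10   11
r[n]    0    5   10   15   20   25   30   35   40   45   50   55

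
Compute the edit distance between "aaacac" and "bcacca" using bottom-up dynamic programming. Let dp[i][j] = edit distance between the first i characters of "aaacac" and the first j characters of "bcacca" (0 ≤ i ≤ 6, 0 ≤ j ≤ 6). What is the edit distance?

4

   ''  b  c  a  c  c  a
''  0  1  2  3  4  5  6
 a  1  1  2  2  3  4  5
 a  2  2  2  2  3  4  4
 a  3  3  3  2  3  4  4
 c  4  4  3  3  2  3  4
 a  5  5  4  3  3  3  3
 c  6  6  5  4  3  3  4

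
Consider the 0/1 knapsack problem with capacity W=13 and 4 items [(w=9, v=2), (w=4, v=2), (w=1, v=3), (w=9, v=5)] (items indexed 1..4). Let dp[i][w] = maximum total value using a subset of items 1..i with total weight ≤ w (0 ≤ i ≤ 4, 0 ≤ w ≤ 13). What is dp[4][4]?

3

i\w   0   1   2   3   4   5   6   7   8   9  10  11  12  13
  0   0   0   0   0   0   0   0   0   0   0   0   0   0   0
  1   0   0   0   0   0   0   0   0   0   2   2   2   2   2
  2   0   0   0   0   2   2   2   2   2   2   2   2   2   4
  3   0   3   3   3   3   5   5   5   5   5   5   5   5   5
  4   0   3   3   3   3   5   5   5   5   5   8   8   8   8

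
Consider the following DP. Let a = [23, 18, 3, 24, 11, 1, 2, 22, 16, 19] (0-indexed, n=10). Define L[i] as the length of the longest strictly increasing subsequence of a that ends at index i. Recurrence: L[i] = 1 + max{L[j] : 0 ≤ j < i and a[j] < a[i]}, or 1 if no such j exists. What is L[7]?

3

   i    0    1    2    3    4    5    6    7    8    9
a[i]   23   18    3   24   11    1    2   22   16   19
L[i]    1    1    1    2    2    1    2    3    3    4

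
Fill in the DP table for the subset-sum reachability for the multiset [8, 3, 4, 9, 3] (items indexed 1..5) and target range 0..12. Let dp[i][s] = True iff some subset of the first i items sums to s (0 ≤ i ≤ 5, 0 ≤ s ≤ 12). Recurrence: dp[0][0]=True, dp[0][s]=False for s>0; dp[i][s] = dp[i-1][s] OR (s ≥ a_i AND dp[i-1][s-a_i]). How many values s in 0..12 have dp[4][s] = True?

i\s   0   1   2   3   4   5   6   7   8   9  10  11  12
  0   T   F   F   F   F   F   F   F   F   F   F   F   F
  1   T   F   F   F   F   F   F   F   T   F   F   F   F
  2   T   F   F   T   F   F   F   F   T   F   F   T   F
  3   T   F   F   T   T   F   F   T   T   F   F   T   T
  4   T   F   F   T   T   F   F   T   T   T   F   T   T
  5   T   F   F   T   T   F   T   T   T   T   T   T   T

8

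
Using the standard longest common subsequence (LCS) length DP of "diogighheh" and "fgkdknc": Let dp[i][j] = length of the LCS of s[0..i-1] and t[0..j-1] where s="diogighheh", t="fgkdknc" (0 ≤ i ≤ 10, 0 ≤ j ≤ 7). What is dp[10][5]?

1

   ''  f  g  k  d  k  n  c
''  0  0  0  0  0  0  0  0
 d  0  0  0  0  1  1  1  1
 i  0  0  0  0  1  1  1  1
 o  0  0  0  0  1  1  1  1
 g  0  0  1  1  1  1  1  1
 i  0  0  1  1  1  1  1  1
 g  0  0  1  1  1  1  1  1
 h  0  0  1  1  1  1  1  1
 h  0  0  1  1  1  1  1  1
 e  0  0  1  1  1  1  1  1
 h  0  0  1  1  1  1  1  1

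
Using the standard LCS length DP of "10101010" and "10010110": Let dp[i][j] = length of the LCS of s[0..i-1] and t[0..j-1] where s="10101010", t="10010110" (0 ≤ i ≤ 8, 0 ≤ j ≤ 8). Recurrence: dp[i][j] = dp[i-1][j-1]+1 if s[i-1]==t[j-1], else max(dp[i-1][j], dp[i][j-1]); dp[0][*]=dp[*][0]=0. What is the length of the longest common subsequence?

   ''  1  0  0  1  0  1  1  0
''  0  0  0  0  0  0  0  0  0
 1  0  1  1  1  1  1  1  1  1
 0  0  1  2  2  2  2  2  2  2
 1  0  1  2  2  3  3  3  3  3
 0  0  1  2  3  3  4  4  4  4
 1  0  1  2  3  4  4  5  5  5
 0  0  1  2  3  4  5  5  5  6
 1  0  1  2  3  4  5  6  6  6
 0  0  1  2  3  4  5  6  6  7

7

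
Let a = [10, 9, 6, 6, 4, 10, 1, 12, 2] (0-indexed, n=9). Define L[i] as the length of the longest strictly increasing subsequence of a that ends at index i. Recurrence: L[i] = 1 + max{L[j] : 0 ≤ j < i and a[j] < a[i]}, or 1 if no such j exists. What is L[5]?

2

   i    0    1    2    3    4    5    6    7    8
a[i]   10    9    6    6    4   10    1   12    2
L[i]    1    1    1    1    1    2    1    3    2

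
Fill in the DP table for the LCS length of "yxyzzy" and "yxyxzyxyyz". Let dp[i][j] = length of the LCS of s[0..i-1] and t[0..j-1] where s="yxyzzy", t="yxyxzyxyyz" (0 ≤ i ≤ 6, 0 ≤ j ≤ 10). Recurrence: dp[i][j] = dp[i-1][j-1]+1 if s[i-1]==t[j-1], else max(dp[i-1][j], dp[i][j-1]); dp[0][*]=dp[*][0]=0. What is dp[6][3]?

3

   ''  y  x  y  x  z  y  x  y  y  z
''  0  0  0  0  0  0  0  0  0  0  0
 y  0  1  1  1  1  1  1  1  1  1  1
 x  0  1  2  2  2  2  2  2  2  2  2
 y  0  1  2  3  3  3  3  3  3  3  3
 z  0  1  2  3  3  4  4  4  4  4  4
 z  0  1  2  3  3  4  4  4  4  4  5
 y  0  1  2  3  3  4  5  5  5  5  5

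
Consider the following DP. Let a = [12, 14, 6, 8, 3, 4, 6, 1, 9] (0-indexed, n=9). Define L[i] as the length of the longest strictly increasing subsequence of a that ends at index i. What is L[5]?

2

   i    0    1    2    3    4    5    6    7    8
a[i]   12   14    6    8    3    4    6    1    9
L[i]    1    2    1    2    1    2    3    1    4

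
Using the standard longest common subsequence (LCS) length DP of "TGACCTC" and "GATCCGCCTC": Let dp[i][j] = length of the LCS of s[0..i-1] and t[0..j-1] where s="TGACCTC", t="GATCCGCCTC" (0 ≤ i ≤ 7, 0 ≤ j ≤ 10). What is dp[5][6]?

4

   ''  G  A  T  C  C  G  C  C  T  C
''  0  0  0  0  0  0  0  0  0  0  0
 T  0  0  0  1  1  1  1  1  1  1  1
 G  0  1  1  1  1  1  2  2  2  2  2
 A  0  1  2  2  2  2  2  2  2  2  2
 C  0  1  2  2  3  3  3  3  3  3  3
 C  0  1  2  2  3  4  4  4  4  4  4
 T  0  1  2  3  3  4  4  4  4  5  5
 C  0  1  2  3  4  4  4  5  5  5  6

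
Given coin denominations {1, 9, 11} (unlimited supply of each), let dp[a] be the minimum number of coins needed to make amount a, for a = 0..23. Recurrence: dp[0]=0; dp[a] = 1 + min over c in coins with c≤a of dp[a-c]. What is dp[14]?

 a  0  1  2  3  4  5  6  7  8  9 10 11 12 13 14 15 16 17 18 19 20 21 22 23
dp  0  1  2  3  4  5  6  7  8  1  2  1  2  3  4  5  6  7  2  3  2  3  2  3

4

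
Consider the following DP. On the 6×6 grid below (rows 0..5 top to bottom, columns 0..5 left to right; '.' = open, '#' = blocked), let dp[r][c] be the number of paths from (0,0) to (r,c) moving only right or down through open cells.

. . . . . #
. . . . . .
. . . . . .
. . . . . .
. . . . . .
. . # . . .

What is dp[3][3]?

r\c   0   1   2   3   4   5
  0   1   1   1   1   1   0
  1   1   2   3   4   5   5
  2   1   3   6  10  15  20
  3   1   4  10  20  35  55
  4   1   5  15  35  70 125
  5   1   6   0  35 105 230

20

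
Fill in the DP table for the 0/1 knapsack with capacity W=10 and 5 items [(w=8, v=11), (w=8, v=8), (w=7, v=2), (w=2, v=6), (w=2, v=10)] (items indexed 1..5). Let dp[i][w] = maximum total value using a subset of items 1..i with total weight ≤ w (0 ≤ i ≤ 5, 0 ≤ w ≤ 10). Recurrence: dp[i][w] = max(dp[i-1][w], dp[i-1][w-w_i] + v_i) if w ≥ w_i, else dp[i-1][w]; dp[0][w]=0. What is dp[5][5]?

i\w   0   1   2   3   4   5   6   7   8   9  10
  0   0   0   0   0   0   0   0   0   0   0   0
  1   0   0   0   0   0   0   0   0  11  11  11
  2   0   0   0   0   0   0   0   0  11  11  11
  3   0   0   0   0   0   0   0   2  11  11  11
  4   0   0   6   6   6   6   6   6  11  11  17
  5   0   0  10  10  16  16  16  16  16  16  21

16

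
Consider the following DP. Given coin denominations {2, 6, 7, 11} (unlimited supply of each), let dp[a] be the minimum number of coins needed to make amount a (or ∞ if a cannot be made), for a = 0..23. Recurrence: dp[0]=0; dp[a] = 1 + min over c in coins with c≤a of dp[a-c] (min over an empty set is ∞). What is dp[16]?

 a  0  1  2  3  4  5  6  7  8  9 10 11 12 13 14 15 16 17 18 19 20 21 22 23
dp  0  -  1  -  2  -  1  1  2  2  3  1  2  2  2  3  3  2  2  3  3  3  2  3
(- denotes ∞ / unreachable)

3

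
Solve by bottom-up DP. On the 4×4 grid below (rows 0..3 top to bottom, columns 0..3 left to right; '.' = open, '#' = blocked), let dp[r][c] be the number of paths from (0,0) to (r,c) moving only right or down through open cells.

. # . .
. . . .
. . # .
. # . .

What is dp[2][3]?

r\c   0   1   2   3
  0   1   0   0   0
  1   1   1   1   1
  2   1   2   0   1
  3   1   0   0   1

1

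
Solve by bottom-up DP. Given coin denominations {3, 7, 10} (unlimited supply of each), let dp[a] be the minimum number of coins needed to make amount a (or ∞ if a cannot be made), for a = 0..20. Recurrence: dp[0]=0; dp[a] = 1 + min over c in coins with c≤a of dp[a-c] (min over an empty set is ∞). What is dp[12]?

 a  0  1  2  3  4  5  6  7  8  9 10 11 12 13 14 15 16 17 18 19 20
dp  0  -  -  1  -  -  2  1  -  3  1  -  4  2  2  5  3  2  6  4  2
(- denotes ∞ / unreachable)

4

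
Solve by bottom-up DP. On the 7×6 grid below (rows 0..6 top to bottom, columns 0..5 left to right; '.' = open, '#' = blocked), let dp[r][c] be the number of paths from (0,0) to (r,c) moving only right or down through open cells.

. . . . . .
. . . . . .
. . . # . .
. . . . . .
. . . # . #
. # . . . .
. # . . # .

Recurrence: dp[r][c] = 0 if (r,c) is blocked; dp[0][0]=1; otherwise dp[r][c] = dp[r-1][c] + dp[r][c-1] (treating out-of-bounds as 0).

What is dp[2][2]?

r\c   0   1   2   3   4   5
  0   1   1   1   1   1   1
  1   1   2   3   4   5   6
  2   1   3   6   0   5  11
  3   1   4  10  10  15  26
  4   1   5  15   0  15   0
  5   1   0  15  15  30  30
  6   1   0  15  30   0  30

6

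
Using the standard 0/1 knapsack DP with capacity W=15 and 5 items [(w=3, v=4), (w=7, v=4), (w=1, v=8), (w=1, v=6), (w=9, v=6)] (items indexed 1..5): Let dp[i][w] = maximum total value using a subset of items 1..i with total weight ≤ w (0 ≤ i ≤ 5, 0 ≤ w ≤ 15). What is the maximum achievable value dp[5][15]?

i\w   0   1   2   3   4   5   6   7   8   9  10  11  12  13  14  15
  0   0   0   0   0   0   0   0   0   0   0   0   0   0   0   0   0
  1   0   0   0   4   4   4   4   4   4   4   4   4   4   4   4   4
  2   0   0   0   4   4   4   4   4   4   4   8   8   8   8   8   8
  3   0   8   8   8  12  12  12  12  12  12  12  16  16  16  16  16
  4   0   8  14  14  14  18  18  18  18  18  18  18  22  22  22  22
  5   0   8  14  14  14  18  18  18  18  18  18  20  22  22  24  24

24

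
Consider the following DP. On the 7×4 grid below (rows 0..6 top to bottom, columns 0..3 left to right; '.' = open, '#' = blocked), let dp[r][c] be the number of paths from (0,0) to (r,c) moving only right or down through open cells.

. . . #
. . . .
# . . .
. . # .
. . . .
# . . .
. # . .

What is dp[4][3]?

10

r\c   0   1   2   3
  0   1   1   1   0
  1   1   2   3   3
  2   0   2   5   8
  3   0   2   0   8
  4   0   2   2  10
  5   0   2   4  14
  6   0   0   4  18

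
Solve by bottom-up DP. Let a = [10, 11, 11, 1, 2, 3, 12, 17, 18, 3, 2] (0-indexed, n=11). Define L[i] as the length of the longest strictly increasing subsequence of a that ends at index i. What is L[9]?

   i    0    1    2    3    4    5    6    7    8    9   10
a[i]   10   11   11    1    2    3   12   17   18    3    2
L[i]    1    2    2    1    2    3    4    5    6    3    2

3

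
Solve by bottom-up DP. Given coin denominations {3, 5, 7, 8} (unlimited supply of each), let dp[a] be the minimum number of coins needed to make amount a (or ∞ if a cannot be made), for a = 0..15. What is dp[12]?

 a  0  1  2  3  4  5  6  7  8  9 10 11 12 13 14 15
dp  0  -  -  1  -  1  2  1  1  3  2  2  2  2  2  2
(- denotes ∞ / unreachable)

2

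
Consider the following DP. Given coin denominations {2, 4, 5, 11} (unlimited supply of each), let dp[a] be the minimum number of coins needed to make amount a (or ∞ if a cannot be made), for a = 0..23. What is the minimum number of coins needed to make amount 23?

 a  0  1  2  3  4  5  6  7  8  9 10 11 12 13 14 15 16 17 18 19 20 21 22 23
dp  0  -  1  -  1  1  2  2  2  2  2  1  3  2  3  2  2  3  3  3  3  3  2  4
(- denotes ∞ / unreachable)

4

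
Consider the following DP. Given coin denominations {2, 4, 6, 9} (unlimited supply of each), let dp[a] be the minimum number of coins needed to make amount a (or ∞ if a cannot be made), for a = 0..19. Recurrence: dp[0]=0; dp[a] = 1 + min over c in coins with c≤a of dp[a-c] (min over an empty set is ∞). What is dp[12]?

2

 a  0  1  2  3  4  5  6  7  8  9 10 11 12 13 14 15 16 17 18 19
dp  0  -  1  -  1  -  1  -  2  1  2  2  2  2  3  2  3  3  2  3
(- denotes ∞ / unreachable)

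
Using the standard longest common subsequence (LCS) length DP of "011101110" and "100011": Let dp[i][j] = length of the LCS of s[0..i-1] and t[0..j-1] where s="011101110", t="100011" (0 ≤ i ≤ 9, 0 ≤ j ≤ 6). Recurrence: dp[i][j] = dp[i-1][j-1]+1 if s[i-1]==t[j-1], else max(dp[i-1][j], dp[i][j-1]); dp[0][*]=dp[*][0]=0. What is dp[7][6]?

   ''  1  0  0  0  1  1
''  0  0  0  0  0  0  0
 0  0  0  1  1  1  1  1
 1  0  1  1  1  1  2  2
 1  0  1  1  1  1  2  3
 1  0  1  1  1  1  2  3
 0  0  1  2  2  2  2  3
 1  0  1  2  2  2  3  3
 1  0  1  2  2  2  3  4
 1  0  1  2  2  2  3  4
 0  0  1  2  3  3  3  4

4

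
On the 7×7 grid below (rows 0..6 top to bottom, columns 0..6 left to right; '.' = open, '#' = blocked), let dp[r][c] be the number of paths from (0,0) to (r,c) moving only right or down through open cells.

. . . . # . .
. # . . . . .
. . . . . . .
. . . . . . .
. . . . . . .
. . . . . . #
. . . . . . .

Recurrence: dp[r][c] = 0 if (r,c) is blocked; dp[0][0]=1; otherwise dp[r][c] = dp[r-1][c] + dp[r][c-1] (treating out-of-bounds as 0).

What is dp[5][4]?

55

r\c   0   1   2   3   4   5   6
  0   1   1   1   1   0   0   0
  1   1   0   1   2   2   2   2
  2   1   1   2   4   6   8  10
  3   1   2   4   8  14  22  32
  4   1   3   7  15  29  51  83
  5   1   4  11  26  55 106   0
  6   1   5  16  42  97 203 203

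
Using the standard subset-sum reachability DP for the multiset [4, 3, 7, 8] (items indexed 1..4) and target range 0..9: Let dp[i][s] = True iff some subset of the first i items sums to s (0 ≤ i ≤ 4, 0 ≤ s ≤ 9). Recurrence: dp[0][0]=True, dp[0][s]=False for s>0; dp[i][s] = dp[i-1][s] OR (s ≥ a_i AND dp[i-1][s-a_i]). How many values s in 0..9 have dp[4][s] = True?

5

i\s   0   1   2   3   4   5   6   7   8   9
  0   T   F   F   F   F   F   F   F   F   F
  1   T   F   F   F   T   F   F   F   F   F
  2   T   F   F   T   T   F   F   T   F   F
  3   T   F   F   T   T   F   F   T   F   F
  4   T   F   F   T   T   F   F   T   T   F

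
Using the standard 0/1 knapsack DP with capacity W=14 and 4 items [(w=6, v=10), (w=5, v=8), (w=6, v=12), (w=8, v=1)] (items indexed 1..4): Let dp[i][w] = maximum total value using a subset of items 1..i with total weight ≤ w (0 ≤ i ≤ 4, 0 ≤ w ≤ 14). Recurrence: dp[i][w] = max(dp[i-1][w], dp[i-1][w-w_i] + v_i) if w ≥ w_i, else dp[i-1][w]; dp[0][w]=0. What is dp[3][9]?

i\w   0   1   2   3   4   5   6   7   8   9  10  11  12  13  14
  0   0   0   0   0   0   0   0   0   0   0   0   0   0   0   0
  1   0   0   0   0   0   0  10  10  10  10  10  10  10  10  10
  2   0   0   0   0   0   8  10  10  10  10  10  18  18  18  18
  3   0   0   0   0   0   8  12  12  12  12  12  20  22  22  22
  4   0   0   0   0   0   8  12  12  12  12  12  20  22  22  22

12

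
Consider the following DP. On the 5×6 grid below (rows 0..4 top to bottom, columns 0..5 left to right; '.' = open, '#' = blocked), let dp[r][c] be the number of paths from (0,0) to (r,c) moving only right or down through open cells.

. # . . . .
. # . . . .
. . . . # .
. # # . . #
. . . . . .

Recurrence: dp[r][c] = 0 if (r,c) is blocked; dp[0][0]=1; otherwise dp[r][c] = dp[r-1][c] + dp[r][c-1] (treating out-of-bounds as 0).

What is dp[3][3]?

r\c   0   1   2   3   4   5
  0   1   0   0   0   0   0
  1   1   0   0   0   0   0
  2   1   1   1   1   0   0
  3   1   0   0   1   1   0
  4   1   1   1   2   3   3

1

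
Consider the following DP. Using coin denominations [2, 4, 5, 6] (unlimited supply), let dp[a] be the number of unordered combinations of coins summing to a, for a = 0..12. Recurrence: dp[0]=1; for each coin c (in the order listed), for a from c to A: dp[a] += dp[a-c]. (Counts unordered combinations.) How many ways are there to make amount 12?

8

after  coin     0     1     2     3     4     5     6     7     8     9    10    11    12
          2     1     0     1     0     1     0     1     0     1     0     1     0     1
          4     1     0     1     0     2     0     2     0     3     0     3     0     4
          5     1     0     1     0     2     1     2     1     3     2     4     2     5
          6     1     0     1     0     2     1     3     1     4     2     6     3     8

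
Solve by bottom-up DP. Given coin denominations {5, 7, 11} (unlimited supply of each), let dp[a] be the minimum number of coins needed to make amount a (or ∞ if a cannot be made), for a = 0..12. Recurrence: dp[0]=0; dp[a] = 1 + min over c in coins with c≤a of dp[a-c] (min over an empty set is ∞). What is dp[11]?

 a  0  1  2  3  4  5  6  7  8  9 10 11 12
dp  0  -  -  -  -  1  -  1  -  -  2  1  2
(- denotes ∞ / unreachable)

1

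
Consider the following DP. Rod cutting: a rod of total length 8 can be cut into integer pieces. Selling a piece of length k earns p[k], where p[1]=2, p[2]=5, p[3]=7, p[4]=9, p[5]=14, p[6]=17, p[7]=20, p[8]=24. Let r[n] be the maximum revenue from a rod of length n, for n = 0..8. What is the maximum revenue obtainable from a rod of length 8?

   n    0    1    2    3    4    5    6    7    8
r[n]    0    2    5    7   10   14   17   20   24

24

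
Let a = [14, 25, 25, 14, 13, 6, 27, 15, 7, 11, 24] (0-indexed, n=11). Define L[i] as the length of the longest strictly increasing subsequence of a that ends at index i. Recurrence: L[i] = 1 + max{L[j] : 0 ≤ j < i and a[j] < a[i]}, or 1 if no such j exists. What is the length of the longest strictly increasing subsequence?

   i    0    1    2    3    4    5    6    7    8    9   10
a[i]   14   25   25   14   13    6   27   15    7   11   24
L[i]    1    2    2    1    1    1    3    2    2    3    4

4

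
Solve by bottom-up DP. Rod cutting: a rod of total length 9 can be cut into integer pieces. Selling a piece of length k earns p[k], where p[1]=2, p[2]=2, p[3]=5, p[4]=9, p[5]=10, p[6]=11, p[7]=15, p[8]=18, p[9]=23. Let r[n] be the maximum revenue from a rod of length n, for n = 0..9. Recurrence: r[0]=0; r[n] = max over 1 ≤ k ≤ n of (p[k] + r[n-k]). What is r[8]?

   n    0    1    2    3    4    5    6    7    8    9
r[n]    0    2    4    6    9   11   13   15   18   23

18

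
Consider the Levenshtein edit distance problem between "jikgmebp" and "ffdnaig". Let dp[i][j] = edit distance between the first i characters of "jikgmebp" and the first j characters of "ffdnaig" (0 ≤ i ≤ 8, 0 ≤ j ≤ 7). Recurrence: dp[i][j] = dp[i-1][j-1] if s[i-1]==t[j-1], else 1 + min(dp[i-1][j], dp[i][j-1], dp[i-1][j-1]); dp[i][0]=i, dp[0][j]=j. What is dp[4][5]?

5

   ''  f  f  d  n  a  i  g
''  0  1  2  3  4  5  6  7
 j  1  1  2  3  4  5  6  7
 i  2  2  2  3  4  5  5  6
 k  3  3  3  3  4  5  6  6
 g  4  4  4  4  4  5  6  6
 m  5  5  5  5  5  5  6  7
 e  6  6  6  6  6  6  6  7
 b  7  7  7  7  7  7  7  7
 p  8  8  8  8  8  8  8  8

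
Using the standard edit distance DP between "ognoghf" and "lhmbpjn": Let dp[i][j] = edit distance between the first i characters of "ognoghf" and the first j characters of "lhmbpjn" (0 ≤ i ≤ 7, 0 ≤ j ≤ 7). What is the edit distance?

   ''  l  h  m  b  p  j  n
''  0  1  2  3  4  5  6  7
 o  1  1  2  3  4  5  6  7
 g  2  2  2  3  4  5  6  7
 n  3  3  3  3  4  5  6  6
 o  4  4  4  4  4  5  6  7
 g  5  5  5  5  5  5  6  7
 h  6  6  5  6  6  6  6  7
 f  7  7  6  6  7  7  7  7

7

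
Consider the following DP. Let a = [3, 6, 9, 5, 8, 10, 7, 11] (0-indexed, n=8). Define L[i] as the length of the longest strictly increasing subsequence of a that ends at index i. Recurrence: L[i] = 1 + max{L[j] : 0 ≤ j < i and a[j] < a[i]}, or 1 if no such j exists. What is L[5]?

   i    0    1    2    3    4    5    6    7
a[i]    3    6    9    5    8   10    7   11
L[i]    1    2    3    2    3    4    3    5

4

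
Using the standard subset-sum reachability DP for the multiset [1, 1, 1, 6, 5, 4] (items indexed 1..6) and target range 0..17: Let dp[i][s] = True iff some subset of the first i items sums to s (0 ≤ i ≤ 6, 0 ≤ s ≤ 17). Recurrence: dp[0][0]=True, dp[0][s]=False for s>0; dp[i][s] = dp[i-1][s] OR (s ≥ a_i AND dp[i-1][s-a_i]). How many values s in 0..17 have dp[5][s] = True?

i\s   0   1   2   3   4   5   6   7   8   9  10  11  12  13  14  15  16  17
  0   T   F   F   F   F   F   F   F   F   F   F   F   F   F   F   F   F   F
  1   T   T   F   F   F   F   F   F   F   F   F   F   F   F   F   F   F   F
  2   T   T   T   F   F   F   F   F   F   F   F   F   F   F   F   F   F   F
  3   T   T   T   T   F   F   F   F   F   F   F   F   F   F   F   F   F   F
  4   T   T   T   T   F   F   T   T   T   T   F   F   F   F   F   F   F   F
  5   T   T   T   T   F   T   T   T   T   T   F   T   T   T   T   F   F   F
  6   T   T   T   T   T   T   T   T   T   T   T   T   T   T   T   T   T   T

13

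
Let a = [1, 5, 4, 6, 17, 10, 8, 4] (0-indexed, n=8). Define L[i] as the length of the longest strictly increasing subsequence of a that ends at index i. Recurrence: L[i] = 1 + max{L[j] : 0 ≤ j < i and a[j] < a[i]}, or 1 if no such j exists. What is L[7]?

   i    0    1    2    3    4    5    6    7
a[i]    1    5    4    6   17   10    8    4
L[i]    1    2    2    3    4    4    4    2

2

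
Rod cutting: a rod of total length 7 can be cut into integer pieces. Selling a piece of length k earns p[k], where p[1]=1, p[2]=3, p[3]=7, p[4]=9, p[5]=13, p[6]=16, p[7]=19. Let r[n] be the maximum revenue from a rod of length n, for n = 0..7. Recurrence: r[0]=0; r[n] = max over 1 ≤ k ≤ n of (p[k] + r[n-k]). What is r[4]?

9

   n    0    1    2    3    4    5    6    7
r[n]    0    1    3    7    9   13   16   19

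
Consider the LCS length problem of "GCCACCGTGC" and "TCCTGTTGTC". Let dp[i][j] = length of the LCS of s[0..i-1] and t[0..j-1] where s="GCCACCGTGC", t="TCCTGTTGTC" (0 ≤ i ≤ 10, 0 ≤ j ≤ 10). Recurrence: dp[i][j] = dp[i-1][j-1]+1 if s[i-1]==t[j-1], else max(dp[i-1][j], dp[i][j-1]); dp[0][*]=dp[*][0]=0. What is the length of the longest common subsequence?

   ''  T  C  C  T  G  T  T  G  T  C
''  0  0  0  0  0  0  0  0  0  0  0
 G  0  0  0  0  0  1  1  1  1  1  1
 C  0  0  1  1  1  1  1  1  1  1  2
 C  0  0  1  2  2  2  2  2  2  2  2
 A  0  0  1  2  2  2  2  2  2  2  2
 C  0  0  1  2  2  2  2  2  2  2  3
 C  0  0  1  2  2  2  2  2  2  2  3
 G  0  0  1  2  2  3  3  3  3  3  3
 T  0  1  1  2  3  3  4  4  4  4  4
 G  0  1  1  2  3  4  4  4  5  5  5
 C  0  1  2  2  3  4  4  4  5  5  6

6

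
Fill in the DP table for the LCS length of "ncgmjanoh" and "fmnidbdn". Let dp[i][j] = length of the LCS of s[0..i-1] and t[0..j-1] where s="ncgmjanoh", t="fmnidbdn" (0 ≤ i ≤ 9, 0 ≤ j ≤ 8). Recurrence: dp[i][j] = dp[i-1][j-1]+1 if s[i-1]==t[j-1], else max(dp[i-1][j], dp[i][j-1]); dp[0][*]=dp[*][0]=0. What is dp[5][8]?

   ''  f  m  n  i  d  b  d  n
''  0  0  0  0  0  0  0  0  0
 n  0  0  0  1  1  1  1  1  1
 c  0  0  0  1  1  1  1  1  1
 g  0  0  0  1  1  1  1  1  1
 m  0  0  1  1  1  1  1  1  1
 j  0  0  1  1  1  1  1  1  1
 a  0  0  1  1  1  1  1  1  1
 n  0  0  1  2  2  2  2  2  2
 o  0  0  1  2  2  2  2  2  2
 h  0  0  1  2  2  2  2  2  2

1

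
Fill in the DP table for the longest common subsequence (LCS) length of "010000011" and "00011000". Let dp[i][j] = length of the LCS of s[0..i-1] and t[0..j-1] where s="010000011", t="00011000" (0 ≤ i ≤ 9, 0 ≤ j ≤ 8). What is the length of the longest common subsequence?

6

   ''  0  0  0  1  1  0  0  0
''  0  0  0  0  0  0  0  0  0
 0  0  1  1  1  1  1  1  1  1
 1  0  1  1  1  2  2  2  2  2
 0  0  1  2  2  2  2  3  3  3
 0  0  1  2  3  3  3  3  4  4
 0  0  1  2  3  3  3  4  4  5
 0  0  1  2  3  3  3  4  5  5
 0  0  1  2  3  3  3  4  5  6
 1  0  1  2  3  4  4  4  5  6
 1  0  1  2  3  4  5  5  5  6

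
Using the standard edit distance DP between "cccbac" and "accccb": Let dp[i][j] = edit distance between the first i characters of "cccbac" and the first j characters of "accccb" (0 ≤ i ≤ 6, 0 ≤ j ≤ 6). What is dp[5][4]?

   ''  a  c  c  c  c  b
''  0  1  2  3  4  5  6
 c  1  1  1  2  3  4  5
 c  2  2  1  1  2  3  4
 c  3  3  2  1  1  2  3
 b  4  4  3  2  2  2  2
 a  5  4  4  3  3  3  3
 c  6  5  4  4  3  3  4

3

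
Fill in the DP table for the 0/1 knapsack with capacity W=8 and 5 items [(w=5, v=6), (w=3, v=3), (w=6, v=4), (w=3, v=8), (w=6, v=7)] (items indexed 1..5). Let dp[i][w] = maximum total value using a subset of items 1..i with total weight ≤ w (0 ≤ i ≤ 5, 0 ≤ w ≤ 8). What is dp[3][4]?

3

i\w   0   1   2   3   4   5   6   7   8
  0   0   0   0   0   0   0   0   0   0
  1   0   0   0   0   0   6   6   6   6
  2   0   0   0   3   3   6   6   6   9
  3   0   0   0   3   3   6   6   6   9
  4   0   0   0   8   8   8  11  11  14
  5   0   0   0   8   8   8  11  11  14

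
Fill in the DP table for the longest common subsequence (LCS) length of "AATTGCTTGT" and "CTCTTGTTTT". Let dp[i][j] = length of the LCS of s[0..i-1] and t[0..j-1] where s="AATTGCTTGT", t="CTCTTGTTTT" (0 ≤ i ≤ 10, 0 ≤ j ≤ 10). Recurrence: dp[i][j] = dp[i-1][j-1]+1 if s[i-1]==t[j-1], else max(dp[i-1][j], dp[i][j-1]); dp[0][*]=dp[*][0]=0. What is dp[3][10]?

1

   ''  C  T  C  T  T  G  T  T  T  T
''  0  0  0  0  0  0  0  0  0  0  0
 A  0  0  0  0  0  0  0  0  0  0  0
 A  0  0  0  0  0  0  0  0  0  0  0
 T  0  0  1  1  1  1  1  1  1  1  1
 T  0  0  1  1  2  2  2  2  2  2  2
 G  0  0  1  1  2  2  3  3  3  3  3
 C  0  1  1  2  2  2  3  3  3  3  3
 T  0  1  2  2  3  3  3  4  4  4  4
 T  0  1  2  2  3  4  4  4  5  5  5
 G  0  1  2  2  3  4  5  5  5  5  5
 T  0  1  2  2  3  4  5  6  6  6  6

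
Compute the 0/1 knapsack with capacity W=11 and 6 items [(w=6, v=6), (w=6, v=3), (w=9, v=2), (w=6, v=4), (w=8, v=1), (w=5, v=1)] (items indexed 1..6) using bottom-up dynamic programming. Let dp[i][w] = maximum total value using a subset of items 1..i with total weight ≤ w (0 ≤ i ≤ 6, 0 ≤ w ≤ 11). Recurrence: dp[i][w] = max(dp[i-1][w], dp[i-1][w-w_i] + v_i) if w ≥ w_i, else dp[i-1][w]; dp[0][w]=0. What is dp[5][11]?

6

i\w   0   1   2   3   4   5   6   7   8   9  10  11
  0   0   0   0   0   0   0   0   0   0   0   0   0
  1   0   0   0   0   0   0   6   6   6   6   6   6
  2   0   0   0   0   0   0   6   6   6   6   6   6
  3   0   0   0   0   0   0   6   6   6   6   6   6
  4   0   0   0   0   0   0   6   6   6   6   6   6
  5   0   0   0   0   0   0   6   6   6   6   6   6
  6   0   0   0   0   0   1   6   6   6   6   6   7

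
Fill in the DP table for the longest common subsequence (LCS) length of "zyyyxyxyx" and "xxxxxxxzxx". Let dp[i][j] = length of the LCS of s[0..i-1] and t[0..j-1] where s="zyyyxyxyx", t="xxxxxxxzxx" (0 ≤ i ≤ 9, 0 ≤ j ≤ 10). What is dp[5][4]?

1

   ''  x  x  x  x  x  x  x  z  x  x
''  0  0  0  0  0  0  0  0  0  0  0
 z  0  0  0  0  0  0  0  0  1  1  1
 y  0  0  0  0  0  0  0  0  1  1  1
 y  0  0  0  0  0  0  0  0  1  1  1
 y  0  0  0  0  0  0  0  0  1  1  1
 x  0  1  1  1  1  1  1  1  1  2  2
 y  0  1  1  1  1  1  1  1  1  2  2
 x  0  1  2  2  2  2  2  2  2  2  3
 y  0  1  2  2  2  2  2  2  2  2  3
 x  0  1  2  3  3  3  3  3  3  3  3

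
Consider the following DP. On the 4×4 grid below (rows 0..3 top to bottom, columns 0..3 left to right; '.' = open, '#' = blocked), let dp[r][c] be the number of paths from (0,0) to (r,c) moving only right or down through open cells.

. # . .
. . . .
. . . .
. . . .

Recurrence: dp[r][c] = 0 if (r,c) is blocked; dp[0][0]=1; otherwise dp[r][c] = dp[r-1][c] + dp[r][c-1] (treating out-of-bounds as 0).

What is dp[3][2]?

r\c   0   1   2   3
  0   1   0   0   0
  1   1   1   1   1
  2   1   2   3   4
  3   1   3   6  10

6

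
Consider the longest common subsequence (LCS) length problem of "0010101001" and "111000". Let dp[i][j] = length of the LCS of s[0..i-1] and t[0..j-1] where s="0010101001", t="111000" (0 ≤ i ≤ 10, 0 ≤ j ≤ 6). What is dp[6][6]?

3

   ''  1  1  1  0  0  0
''  0  0  0  0  0  0  0
 0  0  0  0  0  1  1  1
 0  0  0  0  0  1  2  2
 1  0  1  1  1  1  2  2
 0  0  1  1  1  2  2  3
 1  0  1  2  2  2  2  3
 0  0  1  2  2  3  3  3
 1  0  1  2  3  3  3  3
 0  0  1  2  3  4  4  4
 0  0  1  2  3  4  5  5
 1  0  1  2  3  4  5  5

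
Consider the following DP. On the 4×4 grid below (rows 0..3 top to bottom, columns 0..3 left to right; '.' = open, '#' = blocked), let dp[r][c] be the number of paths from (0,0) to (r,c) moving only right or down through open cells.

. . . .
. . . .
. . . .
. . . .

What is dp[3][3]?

r\c   0   1   2   3
  0   1   1   1   1
  1   1   2   3   4
  2   1   3   6  10
  3   1   4  10  20

20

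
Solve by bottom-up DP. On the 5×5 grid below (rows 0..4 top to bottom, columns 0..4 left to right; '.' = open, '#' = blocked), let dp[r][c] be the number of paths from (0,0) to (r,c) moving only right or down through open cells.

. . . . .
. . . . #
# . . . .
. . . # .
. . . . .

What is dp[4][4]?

r\c   0   1   2   3   4
  0   1   1   1   1   1
  1   1   2   3   4   0
  2   0   2   5   9   9
  3   0   2   7   0   9
  4   0   2   9   9  18

18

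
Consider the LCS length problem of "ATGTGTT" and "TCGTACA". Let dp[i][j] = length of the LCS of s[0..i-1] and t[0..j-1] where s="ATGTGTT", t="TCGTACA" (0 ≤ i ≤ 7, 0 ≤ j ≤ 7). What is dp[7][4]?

   ''  T  C  G  T  A  C  A
''  0  0  0  0  0  0  0  0
 A  0  0  0  0  0  1  1  1
 T  0  1  1  1  1  1  1  1
 G  0  1  1  2  2  2  2  2
 T  0  1  1  2  3  3  3  3
 G  0  1  1  2  3  3  3  3
 T  0  1  1  2  3  3  3  3
 T  0  1  1  2  3  3  3  3

3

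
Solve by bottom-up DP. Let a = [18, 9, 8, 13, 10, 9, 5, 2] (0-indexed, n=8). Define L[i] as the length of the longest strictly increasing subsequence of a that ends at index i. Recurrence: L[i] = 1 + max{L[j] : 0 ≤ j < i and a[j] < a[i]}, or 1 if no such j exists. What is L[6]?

   i    0    1    2    3    4    5    6    7
a[i]   18    9    8   13   10    9    5    2
L[i]    1    1    1    2    2    2    1    1

1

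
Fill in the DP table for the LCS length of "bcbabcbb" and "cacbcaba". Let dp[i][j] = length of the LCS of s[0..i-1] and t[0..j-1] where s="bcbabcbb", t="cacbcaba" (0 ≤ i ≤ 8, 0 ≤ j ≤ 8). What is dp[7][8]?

   ''  c  a  c  b  c  a  b  a
''  0  0  0  0  0  0  0  0  0
 b  0  0  0  0  1  1  1  1  1
 c  0  1  1  1  1  2  2  2  2
 b  0  1  1  1  2  2  2  3  3
 a  0  1  2  2  2  2  3  3  4
 b  0  1  2  2  3  3  3  4  4
 c  0  1  2  3  3  4  4  4  4
 b  0  1  2  3  4  4  4  5  5
 b  0  1  2  3  4  4  4  5  5

5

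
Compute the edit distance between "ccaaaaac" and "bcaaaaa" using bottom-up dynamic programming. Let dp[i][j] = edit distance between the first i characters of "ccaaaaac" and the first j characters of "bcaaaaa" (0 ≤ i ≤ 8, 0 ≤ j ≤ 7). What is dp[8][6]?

3

   ''  b  c  a  a  a  a  a
''  0  1  2  3  4  5  6  7
 c  1  1  1  2  3  4  5  6
 c  2  2  1  2  3  4  5  6
 a  3  3  2  1  2  3  4  5
 a  4  4  3  2  1  2  3  4
 a  5  5  4  3  2  1  2  3
 a  6  6  5  4  3  2  1  2
 a  7  7  6  5  4  3  2  1
 c  8  8  7  6  5  4  3  2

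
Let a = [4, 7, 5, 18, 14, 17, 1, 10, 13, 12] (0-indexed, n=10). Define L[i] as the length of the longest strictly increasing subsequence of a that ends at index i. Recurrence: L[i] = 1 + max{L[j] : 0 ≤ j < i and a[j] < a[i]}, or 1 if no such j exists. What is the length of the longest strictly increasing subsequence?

   i    0    1    2    3    4    5    6    7    8    9
a[i]    4    7    5   18   14   17    1   10   13   12
L[i]    1    2    2    3    3    4    1    3    4    4

4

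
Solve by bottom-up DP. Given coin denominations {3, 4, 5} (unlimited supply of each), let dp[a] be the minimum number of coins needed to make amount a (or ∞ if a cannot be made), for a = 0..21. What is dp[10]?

 a  0  1  2  3  4  5  6  7  8  9 10 11 12 13 14 15 16 17 18 19 20 21
dp  0  -  -  1  1  1  2  2  2  2  2  3  3  3  3  3  4  4  4  4  4  5
(- denotes ∞ / unreachable)

2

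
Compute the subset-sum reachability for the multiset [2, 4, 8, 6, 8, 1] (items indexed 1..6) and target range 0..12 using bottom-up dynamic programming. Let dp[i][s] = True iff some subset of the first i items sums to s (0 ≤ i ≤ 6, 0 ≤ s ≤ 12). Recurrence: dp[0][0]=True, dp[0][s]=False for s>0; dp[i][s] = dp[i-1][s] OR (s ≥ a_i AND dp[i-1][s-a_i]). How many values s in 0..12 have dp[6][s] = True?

13

i\s   0   1   2   3   4   5   6   7   8   9  10  11  12
  0   T   F   F   F   F   F   F   F   F   F   F   F   F
  1   T   F   T   F   F   F   F   F   F   F   F   F   F
  2   T   F   T   F   T   F   T   F   F   F   F   F   F
  3   T   F   T   F   T   F   T   F   T   F   T   F   T
  4   T   F   T   F   T   F   T   F   T   F   T   F   T
  5   T   F   T   F   T   F   T   F   T   F   T   F   T
  6   T   T   T   T   T   T   T   T   T   T   T   T   T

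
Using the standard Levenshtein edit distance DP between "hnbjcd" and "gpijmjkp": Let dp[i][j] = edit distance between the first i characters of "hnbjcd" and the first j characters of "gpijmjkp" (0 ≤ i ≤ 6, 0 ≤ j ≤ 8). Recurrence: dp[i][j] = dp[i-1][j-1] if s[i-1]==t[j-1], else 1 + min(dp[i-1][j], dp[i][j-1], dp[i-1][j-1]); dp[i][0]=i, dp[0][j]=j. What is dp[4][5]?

   ''  g  p  i  j  m  j  k  p
''  0  1  2  3  4  5  6  7  8
 h  1  1  2  3  4  5  6  7  8
 n  2  2  2  3  4  5  6  7  8
 b  3  3  3  3  4  5  6  7  8
 j  4  4  4  4  3  4  5  6  7
 c  5  5  5  5  4  4  5  6  7
 d  6  6  6  6  5  5  5  6  7

4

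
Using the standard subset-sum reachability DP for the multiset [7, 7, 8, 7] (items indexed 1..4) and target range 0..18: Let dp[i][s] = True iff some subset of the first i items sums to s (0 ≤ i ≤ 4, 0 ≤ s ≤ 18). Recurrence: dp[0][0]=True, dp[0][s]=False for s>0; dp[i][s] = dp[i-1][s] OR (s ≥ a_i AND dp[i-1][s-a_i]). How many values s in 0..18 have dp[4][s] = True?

5

i\s   0   1   2   3   4   5   6   7   8   9  10  11  12  13  14  15  16  17  18
  0   T   F   F   F   F   F   F   F   F   F   F   F   F   F   F   F   F   F   F
  1   T   F   F   F   F   F   F   T   F   F   F   F   F   F   F   F   F   F   F
  2   T   F   F   F   F   F   F   T   F   F   F   F   F   F   T   F   F   F   F
  3   T   F   F   F   F   F   F   T   T   F   F   F   F   F   T   T   F   F   F
  4   T   F   F   F   F   F   F   T   T   F   F   F   F   F   T   T   F   F   F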